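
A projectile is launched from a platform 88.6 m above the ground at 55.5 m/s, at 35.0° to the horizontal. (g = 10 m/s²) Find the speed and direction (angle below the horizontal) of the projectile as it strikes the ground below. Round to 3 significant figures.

69.7 m/s at 49.3° below the horizontal

v_x = 55.5 cos 35.0° = 45.46 m/s (constant).
|v_y| at impact = √((31.83)² + 2×10×88.6) = 52.77 m/s.
Speed = √(45.46² + 52.77²) = 69.7 m/s; angle = arctan(52.77/45.46) = 49.3° below horizontal.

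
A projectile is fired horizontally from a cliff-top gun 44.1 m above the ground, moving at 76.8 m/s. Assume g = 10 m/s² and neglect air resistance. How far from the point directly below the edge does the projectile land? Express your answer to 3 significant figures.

228 m

Initial vertical velocity is zero, so the fall time comes from h = ½ g t²: t = √(2 × 44.1 / 10) = 2.970 s.
Horizontal motion is uniform at 76.8 m/s, so x = 76.8 × 2.970 = 228 m.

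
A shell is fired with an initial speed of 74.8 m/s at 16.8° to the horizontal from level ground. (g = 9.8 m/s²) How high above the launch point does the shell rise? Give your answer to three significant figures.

23.8 m

Vertical component of launch velocity: v_y = 74.8 sin 16.8° = 21.62 m/s.
At the highest point the vertical velocity is zero, so v_y² = 2 g h_max.
h_max = (21.62)² / (2 × 9.8) = 467.4 / 19.60 = 23.8 m.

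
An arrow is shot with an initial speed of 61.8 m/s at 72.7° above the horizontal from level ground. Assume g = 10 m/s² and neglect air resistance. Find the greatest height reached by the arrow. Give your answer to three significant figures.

174 m

Vertical component of launch velocity: v_y = 61.8 sin 72.7° = 59.00 m/s.
At the highest point the vertical velocity is zero, so v_y² = 2 g h_max.
h_max = (59.00)² / (2 × 10) = 3481 / 20.00 = 174 m.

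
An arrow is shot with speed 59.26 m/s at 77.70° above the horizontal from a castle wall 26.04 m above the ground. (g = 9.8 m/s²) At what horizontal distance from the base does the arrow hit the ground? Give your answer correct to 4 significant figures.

154.6 m

Components: v_x = 59.26 cos 77.70° = 12.624 m/s, v_y = 59.26 sin 77.70° = 57.900 m/s.
Vertical: 0 = 26.04 + 57.900 t − ½(9.8) t² ⇒ 4.900 t² − 57.900 t − 26.04 = 0.
t = [57.900 + √(3352.4 + 510.38)] / 9.800 = 12.250 s.
Horizontal: R = v_x · t = 12.624 × 12.250 = 154.6 m.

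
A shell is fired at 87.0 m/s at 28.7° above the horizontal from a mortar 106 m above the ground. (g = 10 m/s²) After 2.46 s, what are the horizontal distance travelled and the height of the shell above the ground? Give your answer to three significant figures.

v_x = 87.0 cos 28.7° = 76.31 m/s; v_y0 = 87.0 sin 28.7° = 41.78 m/s.
x = v_x t = 76.31 × 2.46 = 188 m.
y = 106 + v_y0 t − ½ g t² = 179 m.

x = 188 m, y = 179 m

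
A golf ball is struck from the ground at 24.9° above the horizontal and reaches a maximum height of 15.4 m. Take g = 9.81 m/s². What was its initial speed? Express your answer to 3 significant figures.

41.3 m/s

At maximum height v_y = 0, so (v₀ sin θ)² = 2 g H.
v₀ sin 24.9° = √(2 × 9.81 × 15.4) = 17.38 m/s.
v₀ = 17.38 / sin 24.9° = 17.38 / 0.4210 = 41.3 m/s.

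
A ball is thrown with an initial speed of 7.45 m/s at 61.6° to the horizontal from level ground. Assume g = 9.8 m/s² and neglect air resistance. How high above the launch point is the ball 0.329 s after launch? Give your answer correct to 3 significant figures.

v_y0 = 7.45 sin 61.6° = 6.553 m/s.
y(t) = v_y0 t − ½ g t² = 6.553×0.329 − 4.900×0.329² = 1.63 m.

1.63 m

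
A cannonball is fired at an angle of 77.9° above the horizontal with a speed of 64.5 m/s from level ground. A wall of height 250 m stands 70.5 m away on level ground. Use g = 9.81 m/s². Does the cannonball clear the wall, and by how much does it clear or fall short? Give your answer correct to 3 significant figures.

No — it falls 54.5 m short of clearing the wall.

v_x = 64.5 cos 77.9° = 13.52 m/s; v_y0 = 64.5 sin 77.9° = 63.07 m/s.
Time to reach the wall: t = 70.5 / 13.52 = 5.214 s.
Height at that point: y = 63.07×5.214 − 4.905×5.214² = 195.5 m.
That is 250 − 195.5 = 54.5 m below the top of the wall, so the cannonball does not clear it.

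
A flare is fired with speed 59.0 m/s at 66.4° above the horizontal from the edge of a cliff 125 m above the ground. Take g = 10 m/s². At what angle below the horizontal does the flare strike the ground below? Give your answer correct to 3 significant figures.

72.2°

v_x = 59.0 cos 66.4° = 23.62 m/s.
At impact |v_y| = √(v_y0² + 2 g h) = √(54.07² + 2×10×125) = 73.64 m/s.
Angle below horizontal = arctan(|v_y| / v_x) = arctan(73.64 / 23.62) = 72.2°.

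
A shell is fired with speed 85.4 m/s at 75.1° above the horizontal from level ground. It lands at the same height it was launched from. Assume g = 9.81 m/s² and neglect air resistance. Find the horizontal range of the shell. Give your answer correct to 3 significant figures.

369 m

For level ground, R = v₀² sin(2θ) / g.
sin(2 × 75.1°) = sin 150.2° = 0.4970.
R = (85.4)² × 0.4970 / 9.81 = 369 m.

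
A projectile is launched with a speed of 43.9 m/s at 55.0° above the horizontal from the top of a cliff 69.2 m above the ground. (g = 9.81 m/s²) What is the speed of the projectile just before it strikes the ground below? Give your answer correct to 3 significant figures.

v_x = 43.9 cos 55.0° = 25.18 m/s is unchanged throughout.
For the vertical component, v_y² = v_y0² + 2 g h = (35.96)² + 2×9.81×69.2 = 2651, so |v_y| = 51.49 m/s.
Impact speed = √(v_x² + v_y²) = √(634.0 + 2651) = 57.3 m/s.

57.3 m/s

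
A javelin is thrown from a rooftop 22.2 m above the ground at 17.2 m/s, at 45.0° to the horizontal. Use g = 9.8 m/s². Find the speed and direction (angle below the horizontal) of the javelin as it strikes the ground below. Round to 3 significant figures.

27.0 m/s at 63.3° below the horizontal

v_x = 17.2 cos 45.0° = 12.16 m/s (constant).
|v_y| at impact = √((12.16)² + 2×9.8×22.2) = 24.15 m/s.
Speed = √(12.16² + 24.15²) = 27.0 m/s; angle = arctan(24.15/12.16) = 63.3° below horizontal.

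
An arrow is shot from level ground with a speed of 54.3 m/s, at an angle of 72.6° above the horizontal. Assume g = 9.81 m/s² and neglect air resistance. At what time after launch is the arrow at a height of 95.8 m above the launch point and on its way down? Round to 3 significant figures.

8.17 s

v_y0 = 54.3 sin 72.6° = 51.82 m/s.
Set y = v_y0 t − ½ g t² = 95.8: 4.905 t² − 51.82 t + 95.8 = 0.
t = [51.82 ± √(2685 − 1880)] / 9.81 = (51.82 ± 28.37) / 9.81, giving t = 2.39 s or t = 8.17 s.
On the way down corresponds to the larger root: t = 8.17 s.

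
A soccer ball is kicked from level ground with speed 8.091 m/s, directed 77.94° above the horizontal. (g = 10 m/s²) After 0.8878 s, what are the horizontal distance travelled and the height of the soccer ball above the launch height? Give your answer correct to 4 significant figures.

x = 1.501 m, y = 3.084 m

v_x = 8.091 cos 77.94° = 1.6905 m/s; v_y0 = 8.091 sin 77.94° = 7.9124 m/s.
x = v_x t = 1.6905 × 0.8878 = 1.501 m.
y = v_y0 t − ½ g t² = 7.9124×0.8878 − 5.000×0.8878² = 3.084 m.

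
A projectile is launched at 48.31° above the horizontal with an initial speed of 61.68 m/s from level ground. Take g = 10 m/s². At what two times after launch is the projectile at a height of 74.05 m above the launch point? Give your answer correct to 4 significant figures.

2.075 s and 7.137 s

v_y0 = 61.68 sin 48.31° = 46.060 m/s.
Set y = v_y0 t − ½ g t² = 74.05: 5.000 t² − 46.060 t + 74.05 = 0.
t = [46.060 ± √(2121.5 − 1481.0)] / 10 = (46.060 ± 25.308) / 10, giving t = 2.075 s or t = 7.137 s.
So the projectile is at 74.05 m at t = 2.075 s (rising) and t = 7.137 s (falling).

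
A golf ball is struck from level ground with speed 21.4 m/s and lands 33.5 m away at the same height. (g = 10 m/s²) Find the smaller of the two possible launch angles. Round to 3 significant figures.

Level-ground range: R = v₀² sin(2θ)/g ⇒ sin 2θ = R g / v₀² = 33.5×10/21.4² = 0.7315.
2θ = arcsin(0.7315) = 47.01° or 180° − 47.01° = 132.99°.
So θ = 23.5° or θ = 66.5°.

23.5°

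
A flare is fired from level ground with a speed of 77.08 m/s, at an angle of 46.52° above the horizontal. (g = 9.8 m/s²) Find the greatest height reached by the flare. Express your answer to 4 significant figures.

159.6 m

Vertical component of launch velocity: v_y = 77.08 sin 46.52° = 55.930 m/s.
At the highest point the vertical velocity is zero, so v_y² = 2 g h_max.
h_max = (55.930)² / (2 × 9.8) = 3128.2 / 19.60 = 159.6 m.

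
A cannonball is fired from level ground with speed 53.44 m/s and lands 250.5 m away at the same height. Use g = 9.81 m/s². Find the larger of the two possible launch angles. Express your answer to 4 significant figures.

60.31°

Level-ground range: R = v₀² sin(2θ)/g ⇒ sin 2θ = R g / v₀² = 250.5×9.81/53.44² = 0.8605.
2θ = arcsin(0.8605) = 59.373° or 180° − 59.373° = 120.627°.
So θ = 29.69° or θ = 60.31°.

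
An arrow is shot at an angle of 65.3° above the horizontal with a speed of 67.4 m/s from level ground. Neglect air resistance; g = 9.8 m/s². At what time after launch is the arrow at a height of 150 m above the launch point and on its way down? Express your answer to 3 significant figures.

9.15 s

v_y0 = 67.4 sin 65.3° = 61.23 m/s.
Set y = v_y0 t − ½ g t² = 150: 4.900 t² − 61.23 t + 150 = 0.
t = [61.23 ± √(3749 − 2940)] / 9.8 = (61.23 ± 28.44) / 9.8, giving t = 3.35 s or t = 9.15 s.
On the way down corresponds to the larger root: t = 9.15 s.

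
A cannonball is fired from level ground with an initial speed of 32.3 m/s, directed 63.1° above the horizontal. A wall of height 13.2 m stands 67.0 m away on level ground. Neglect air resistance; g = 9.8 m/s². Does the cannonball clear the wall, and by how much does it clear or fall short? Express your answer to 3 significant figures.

v_x = 32.3 cos 63.1° = 14.61 m/s; v_y0 = 32.3 sin 63.1° = 28.81 m/s.
Time to reach the wall: t = 67.0 / 14.61 = 4.586 s.
Height at that point: y = 28.81×4.586 − 4.900×4.586² = 29.07 m.
That is 29.07 − 13.2 = 15.9 m above the top of the wall, so the cannonball clears it.

Yes — it clears the wall by 15.9 m.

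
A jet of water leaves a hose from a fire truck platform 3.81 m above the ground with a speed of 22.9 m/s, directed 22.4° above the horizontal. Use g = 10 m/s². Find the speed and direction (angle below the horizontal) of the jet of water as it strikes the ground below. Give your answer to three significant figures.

24.5 m/s at 30.2° below the horizontal

v_x = 22.9 cos 22.4° = 21.17 m/s (constant).
|v_y| at impact = √((8.727)² + 2×10×3.81) = 12.34 m/s.
Speed = √(21.17² + 12.34²) = 24.5 m/s; angle = arctan(12.34/21.17) = 30.2° below horizontal.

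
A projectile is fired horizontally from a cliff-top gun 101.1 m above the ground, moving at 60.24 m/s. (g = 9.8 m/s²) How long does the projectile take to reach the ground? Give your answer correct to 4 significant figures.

4.542 s

The horizontal speed doesn't affect the fall. With v_y0 = 0, h = ½ g t².
t = √(2 × 101.1 / 9.8) = √20.633 = 4.542 s.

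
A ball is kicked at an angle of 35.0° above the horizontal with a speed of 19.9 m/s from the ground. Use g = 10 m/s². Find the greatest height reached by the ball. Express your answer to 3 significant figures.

6.51 m

Vertical component of launch velocity: v_y = 19.9 sin 35.0° = 11.41 m/s.
At the highest point the vertical velocity is zero, so v_y² = 2 g h_max.
h_max = (11.41)² / (2 × 10) = 130.2 / 20.00 = 6.51 m.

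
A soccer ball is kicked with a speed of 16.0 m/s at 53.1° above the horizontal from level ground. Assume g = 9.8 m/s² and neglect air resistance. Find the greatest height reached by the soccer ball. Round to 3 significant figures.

Vertical component of launch velocity: v_y = 16.0 sin 53.1° = 12.79 m/s.
At the highest point the vertical velocity is zero, so v_y² = 2 g h_max.
h_max = (12.79)² / (2 × 9.8) = 163.6 / 19.60 = 8.35 m.

8.35 m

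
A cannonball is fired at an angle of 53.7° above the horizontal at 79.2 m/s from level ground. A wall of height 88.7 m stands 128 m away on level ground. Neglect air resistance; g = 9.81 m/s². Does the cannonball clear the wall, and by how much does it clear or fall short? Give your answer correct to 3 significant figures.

v_x = 79.2 cos 53.7° = 46.89 m/s; v_y0 = 79.2 sin 53.7° = 63.83 m/s.
Time to reach the wall: t = 128 / 46.89 = 2.730 s.
Height at that point: y = 63.83×2.730 − 4.905×2.730² = 137.7 m.
That is 137.7 − 88.7 = 49.0 m above the top of the wall, so the cannonball clears it.

Yes — it clears the wall by 49.0 m.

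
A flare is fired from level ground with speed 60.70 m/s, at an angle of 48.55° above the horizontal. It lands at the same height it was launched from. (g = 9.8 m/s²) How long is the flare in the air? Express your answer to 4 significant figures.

9.285 s

Vertical component: v_y = 60.70 sin 48.55° = 45.497 m/s.
For a projectile landing at launch height, time of flight is t = 2 v_y / g = 2 × 45.497 / 9.8 = 9.285 s.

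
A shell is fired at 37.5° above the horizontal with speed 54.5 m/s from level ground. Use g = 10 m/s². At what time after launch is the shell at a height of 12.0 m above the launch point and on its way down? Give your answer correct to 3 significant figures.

v_y0 = 54.5 sin 37.5° = 33.18 m/s.
Set y = v_y0 t − ½ g t² = 12.0: 5.000 t² − 33.18 t + 12.0 = 0.
t = [33.18 ± √(1101 − 240.0)] / 10 = (33.18 ± 29.34) / 10, giving t = 0.384 s or t = 6.25 s.
On the way down corresponds to the larger root: t = 6.25 s.

6.25 s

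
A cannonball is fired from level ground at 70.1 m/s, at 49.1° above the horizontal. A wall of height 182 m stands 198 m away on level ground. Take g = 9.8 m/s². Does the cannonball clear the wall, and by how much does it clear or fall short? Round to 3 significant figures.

No — it falls 44.6 m short of clearing the wall.

v_x = 70.1 cos 49.1° = 45.90 m/s; v_y0 = 70.1 sin 49.1° = 52.99 m/s.
Time to reach the wall: t = 198 / 45.90 = 4.314 s.
Height at that point: y = 52.99×4.314 − 4.900×4.314² = 137.4 m.
That is 182 − 137.4 = 44.6 m below the top of the wall, so the cannonball does not clear it.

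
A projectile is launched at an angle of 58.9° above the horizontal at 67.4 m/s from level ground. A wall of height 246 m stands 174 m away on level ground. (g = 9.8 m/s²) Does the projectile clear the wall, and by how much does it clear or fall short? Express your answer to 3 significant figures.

v_x = 67.4 cos 58.9° = 34.81 m/s; v_y0 = 67.4 sin 58.9° = 57.71 m/s.
Time to reach the wall: t = 174 / 34.81 = 4.999 s.
Height at that point: y = 57.71×4.999 − 4.900×4.999² = 166.0 m.
That is 246 − 166.0 = 80.0 m below the top of the wall, so the projectile does not clear it.

No — it falls 80.0 m short of clearing the wall.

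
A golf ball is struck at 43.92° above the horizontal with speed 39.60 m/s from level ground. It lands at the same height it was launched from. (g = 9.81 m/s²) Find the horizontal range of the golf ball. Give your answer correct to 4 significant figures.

159.7 m

Components: v_x = 39.60 cos 43.92° = 28.524 m/s, v_y = 39.60 sin 43.92° = 27.469 m/s.
Time of flight (same landing height): t = 2 v_y / g = 2 × 27.469 / 9.81 = 5.6002 s.
Range: R = v_x · t = 28.524 × 5.6002 = 159.7 m.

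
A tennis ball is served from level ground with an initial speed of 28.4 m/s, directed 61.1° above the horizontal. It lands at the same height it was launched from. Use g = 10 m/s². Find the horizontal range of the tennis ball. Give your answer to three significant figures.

68.3 m

For level ground, R = v₀² sin(2θ) / g.
sin(2 × 61.1°) = sin 122.2° = 0.8462.
R = (28.4)² × 0.8462 / 10 = 68.3 m.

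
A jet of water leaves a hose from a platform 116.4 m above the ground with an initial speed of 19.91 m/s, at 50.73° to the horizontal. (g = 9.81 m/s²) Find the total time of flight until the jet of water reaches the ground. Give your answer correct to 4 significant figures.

6.690 s

Vertical component: v_y = 19.91 sin 50.73° = 15.414 m/s.
Taking up as positive with launch at y = 116.4 m, landing at y = 0: 0 = 116.4 + 15.414 t − ½(9.81) t².
Solving 4.905 t² − 15.414 t − 116.4 = 0 gives t = [15.414 + √(15.414² + 4·4.905·116.4)] / 9.810 = 6.690 s.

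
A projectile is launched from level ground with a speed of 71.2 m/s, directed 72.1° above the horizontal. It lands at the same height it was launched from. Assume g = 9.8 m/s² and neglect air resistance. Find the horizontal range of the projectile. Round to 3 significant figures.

303 m

For level ground, R = v₀² sin(2θ) / g.
sin(2 × 72.1°) = sin 144.2° = 0.5850.
R = (71.2)² × 0.5850 / 9.8 = 303 m.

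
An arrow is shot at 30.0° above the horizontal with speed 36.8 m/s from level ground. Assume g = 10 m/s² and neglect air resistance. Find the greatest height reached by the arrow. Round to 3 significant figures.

16.9 m

Vertical component of launch velocity: v_y = 36.8 sin 30.0° = 18.40 m/s.
At the highest point the vertical velocity is zero, so v_y² = 2 g h_max.
h_max = (18.40)² / (2 × 10) = 338.6 / 20.00 = 16.9 m.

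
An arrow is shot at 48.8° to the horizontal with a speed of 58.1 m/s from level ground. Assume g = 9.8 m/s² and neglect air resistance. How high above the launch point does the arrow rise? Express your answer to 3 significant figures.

97.5 m

Vertical component of launch velocity: v_y = 58.1 sin 48.8° = 43.72 m/s.
At the highest point the vertical velocity is zero, so v_y² = 2 g h_max.
h_max = (43.72)² / (2 × 9.8) = 1911 / 19.60 = 97.5 m.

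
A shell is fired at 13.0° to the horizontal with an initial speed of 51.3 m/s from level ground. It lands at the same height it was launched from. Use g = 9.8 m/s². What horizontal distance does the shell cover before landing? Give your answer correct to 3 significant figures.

118 m

For level ground, R = v₀² sin(2θ) / g.
sin(2 × 13.0°) = sin 26.00° = 0.4384.
R = (51.3)² × 0.4384 / 9.8 = 118 m.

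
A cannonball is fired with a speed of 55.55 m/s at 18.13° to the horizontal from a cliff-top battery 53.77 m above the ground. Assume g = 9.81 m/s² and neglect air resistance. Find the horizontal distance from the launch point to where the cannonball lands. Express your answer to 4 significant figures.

Components: v_x = 55.55 cos 18.13° = 52.792 m/s, v_y = 55.55 sin 18.13° = 17.286 m/s.
Vertical: 0 = 53.77 + 17.286 t − ½(9.81) t² ⇒ 4.905 t² − 17.286 t − 53.77 = 0.
t = [17.286 + √(298.81 + 1055.0)] / 9.810 = 5.5128 s.
Horizontal: R = v_x · t = 52.792 × 5.5128 = 291.0 m.

291.0 m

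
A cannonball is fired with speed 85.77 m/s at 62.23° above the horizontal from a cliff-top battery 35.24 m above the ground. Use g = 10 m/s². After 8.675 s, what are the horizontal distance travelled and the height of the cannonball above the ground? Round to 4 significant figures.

v_x = 85.77 cos 62.23° = 39.962 m/s; v_y0 = 85.77 sin 62.23° = 75.891 m/s.
x = v_x t = 39.962 × 8.675 = 346.7 m.
y = 35.24 + v_y0 t − ½ g t² = 317.3 m.

x = 346.7 m, y = 317.3 m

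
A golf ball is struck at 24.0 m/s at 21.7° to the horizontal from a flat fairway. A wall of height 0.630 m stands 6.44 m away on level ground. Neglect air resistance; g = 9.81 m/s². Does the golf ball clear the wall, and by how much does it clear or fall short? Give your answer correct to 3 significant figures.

Yes — it clears the wall by 1.52 m.

v_x = 24.0 cos 21.7° = 22.30 m/s; v_y0 = 24.0 sin 21.7° = 8.874 m/s.
Time to reach the wall: t = 6.44 / 22.30 = 0.2888 s.
Height at that point: y = 8.874×0.2888 − 4.905×0.2888² = 2.154 m.
That is 2.154 − 0.630 = 1.52 m above the top of the wall, so the golf ball clears it.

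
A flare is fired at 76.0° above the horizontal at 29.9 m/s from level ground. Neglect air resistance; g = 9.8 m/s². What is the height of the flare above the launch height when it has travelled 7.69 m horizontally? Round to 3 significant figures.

v_x = 29.9 cos 76.0° = 7.233 m/s, v_y0 = 29.9 sin 76.0° = 29.01 m/s.
Time to reach x = 7.69 m: t = x / v_x = 7.69 / 7.233 = 1.063 s.
y = v_y0 t − ½ g t² = 29.01×1.063 − 4.900×1.063² = 25.3 m.

25.3 m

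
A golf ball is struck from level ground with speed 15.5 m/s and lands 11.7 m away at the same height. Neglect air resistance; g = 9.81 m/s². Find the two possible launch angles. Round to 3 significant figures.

14.3° and 75.7°

Level-ground range: R = v₀² sin(2θ)/g ⇒ sin 2θ = R g / v₀² = 11.7×9.81/15.5² = 0.4777.
2θ = arcsin(0.4777) = 28.54° or 180° − 28.54° = 151.46°.
So θ = 14.3° or θ = 75.7°.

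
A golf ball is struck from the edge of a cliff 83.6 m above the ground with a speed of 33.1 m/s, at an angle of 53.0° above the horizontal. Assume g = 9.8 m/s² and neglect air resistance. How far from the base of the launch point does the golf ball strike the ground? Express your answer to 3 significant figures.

Components: v_x = 33.1 cos 53.0° = 19.92 m/s, v_y = 33.1 sin 53.0° = 26.43 m/s.
Vertical: 0 = 83.6 + 26.43 t − ½(9.8) t² ⇒ 4.900 t² − 26.43 t − 83.6 = 0.
t = [26.43 + √(698.5 + 1639)] / 9.800 = 7.630 s.
Horizontal: R = v_x · t = 19.92 × 7.630 = 152 m.

152 m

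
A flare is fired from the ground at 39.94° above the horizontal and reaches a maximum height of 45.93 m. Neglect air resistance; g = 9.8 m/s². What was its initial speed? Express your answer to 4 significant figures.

46.74 m/s

At maximum height v_y = 0, so (v₀ sin θ)² = 2 g H.
v₀ sin 39.94° = √(2 × 9.8 × 45.93) = 30.004 m/s.
v₀ = 30.004 / sin 39.94° = 30.004 / 0.6420 = 46.74 m/s.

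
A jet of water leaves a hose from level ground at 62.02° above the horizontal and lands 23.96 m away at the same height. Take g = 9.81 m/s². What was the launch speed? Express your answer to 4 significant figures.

16.84 m/s

On level ground, R = v₀² sin(2θ) / g, so v₀ = √(R g / sin 2θ).
sin(2 × 62.02°) = 0.8286.
v₀ = √(23.96 × 9.81 / 0.8286) = √283.67 = 16.84 m/s.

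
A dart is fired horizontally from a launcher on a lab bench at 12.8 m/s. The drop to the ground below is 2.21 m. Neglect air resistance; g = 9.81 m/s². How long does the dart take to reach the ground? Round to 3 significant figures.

The horizontal speed doesn't affect the fall. With v_y0 = 0, h = ½ g t².
t = √(2 × 2.21 / 9.81) = √0.4506 = 0.671 s.

0.671 s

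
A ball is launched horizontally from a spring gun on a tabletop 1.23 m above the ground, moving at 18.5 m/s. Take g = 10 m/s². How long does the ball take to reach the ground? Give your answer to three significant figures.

0.496 s

The horizontal speed doesn't affect the fall. With v_y0 = 0, h = ½ g t².
t = √(2 × 1.23 / 10) = √0.2460 = 0.496 s.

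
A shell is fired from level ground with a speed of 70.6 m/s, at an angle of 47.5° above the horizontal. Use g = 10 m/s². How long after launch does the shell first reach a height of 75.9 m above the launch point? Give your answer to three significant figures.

v_y0 = 70.6 sin 47.5° = 52.05 m/s.
Set y = v_y0 t − ½ g t² = 75.9: 5.000 t² − 52.05 t + 75.9 = 0.
t = [52.05 ± √(2709 − 1518)] / 10 = (52.05 ± 34.51) / 10, giving t = 1.75 s or t = 8.66 s.
The shell is on the way up at the first time, so t = 1.75 s.

1.75 s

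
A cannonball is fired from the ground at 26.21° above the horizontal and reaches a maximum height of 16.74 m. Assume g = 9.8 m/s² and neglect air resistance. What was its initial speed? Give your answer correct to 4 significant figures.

At maximum height v_y = 0, so (v₀ sin θ)² = 2 g H.
v₀ sin 26.21° = √(2 × 9.8 × 16.74) = 18.114 m/s.
v₀ = 18.114 / sin 26.21° = 18.114 / 0.4417 = 41.01 m/s.

41.01 m/s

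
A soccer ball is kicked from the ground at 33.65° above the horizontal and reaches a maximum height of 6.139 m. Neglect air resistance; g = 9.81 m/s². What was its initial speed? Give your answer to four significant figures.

At maximum height v_y = 0, so (v₀ sin θ)² = 2 g H.
v₀ sin 33.65° = √(2 × 9.81 × 6.139) = 10.975 m/s.
v₀ = 10.975 / sin 33.65° = 10.975 / 0.5541 = 19.81 m/s.

19.81 m/s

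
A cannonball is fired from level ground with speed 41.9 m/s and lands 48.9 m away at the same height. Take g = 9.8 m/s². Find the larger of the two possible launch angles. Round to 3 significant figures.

82.1°

Level-ground range: R = v₀² sin(2θ)/g ⇒ sin 2θ = R g / v₀² = 48.9×9.8/41.9² = 0.2730.
2θ = arcsin(0.2730) = 15.84° or 180° − 15.84° = 164.16°.
So θ = 7.92° or θ = 82.1°.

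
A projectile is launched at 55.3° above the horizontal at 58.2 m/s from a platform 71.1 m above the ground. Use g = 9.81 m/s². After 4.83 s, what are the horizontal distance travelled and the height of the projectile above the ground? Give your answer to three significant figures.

v_x = 58.2 cos 55.3° = 33.13 m/s; v_y0 = 58.2 sin 55.3° = 47.85 m/s.
x = v_x t = 33.13 × 4.83 = 160 m.
y = 71.1 + v_y0 t − ½ g t² = 188 m.

x = 160 m, y = 188 m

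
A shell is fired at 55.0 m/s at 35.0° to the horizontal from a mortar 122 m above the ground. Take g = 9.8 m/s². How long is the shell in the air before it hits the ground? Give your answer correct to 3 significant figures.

Vertical component: v_y = 55.0 sin 35.0° = 31.55 m/s.
Taking up as positive with launch at y = 122 m, landing at y = 0: 0 = 122 + 31.55 t − ½(9.8) t².
Solving 4.900 t² − 31.55 t − 122 = 0 gives t = [31.55 + √(31.55² + 4·4.900·122)] / 9.800 = 9.16 s.

9.16 s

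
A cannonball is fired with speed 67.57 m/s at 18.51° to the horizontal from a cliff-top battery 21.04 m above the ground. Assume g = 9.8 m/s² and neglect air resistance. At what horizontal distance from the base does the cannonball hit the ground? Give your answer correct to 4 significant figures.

333.4 m

Components: v_x = 67.57 cos 18.51° = 64.074 m/s, v_y = 67.57 sin 18.51° = 21.451 m/s.
Vertical: 0 = 21.04 + 21.451 t − ½(9.8) t² ⇒ 4.900 t² − 21.451 t − 21.04 = 0.
t = [21.451 + √(460.15 + 412.38)] / 9.800 = 5.2030 s.
Horizontal: R = v_x · t = 64.074 × 5.2030 = 333.4 m.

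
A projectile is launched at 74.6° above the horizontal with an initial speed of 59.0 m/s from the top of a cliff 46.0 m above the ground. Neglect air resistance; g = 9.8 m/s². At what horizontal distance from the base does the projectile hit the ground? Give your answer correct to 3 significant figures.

Components: v_x = 59.0 cos 74.6° = 15.67 m/s, v_y = 59.0 sin 74.6° = 56.88 m/s.
Vertical: 0 = 46.0 + 56.88 t − ½(9.8) t² ⇒ 4.900 t² − 56.88 t − 46.0 = 0.
t = [56.88 + √(3235 + 901.6)] / 9.800 = 12.37 s.
Horizontal: R = v_x · t = 15.67 × 12.37 = 194 m.

194 m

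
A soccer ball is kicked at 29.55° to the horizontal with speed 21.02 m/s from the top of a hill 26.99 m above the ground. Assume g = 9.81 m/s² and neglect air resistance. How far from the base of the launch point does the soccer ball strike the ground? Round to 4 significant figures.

Components: v_x = 21.02 cos 29.55° = 18.286 m/s, v_y = 21.02 sin 29.55° = 10.367 m/s.
Vertical: 0 = 26.99 + 10.367 t − ½(9.81) t² ⇒ 4.905 t² − 10.367 t − 26.99 = 0.
t = [10.367 + √(107.47 + 529.54)] / 9.810 = 3.6296 s.
Horizontal: R = v_x · t = 18.286 × 3.6296 = 66.37 m.

66.37 m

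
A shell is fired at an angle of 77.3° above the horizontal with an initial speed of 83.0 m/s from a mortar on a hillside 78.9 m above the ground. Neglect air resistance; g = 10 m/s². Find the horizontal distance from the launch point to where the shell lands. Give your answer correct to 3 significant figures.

Components: v_x = 83.0 cos 77.3° = 18.25 m/s, v_y = 83.0 sin 77.3° = 80.97 m/s.
Vertical: 0 = 78.9 + 80.97 t − ½(10) t² ⇒ 5.000 t² − 80.97 t − 78.9 = 0.
t = [80.97 + √(6556 + 1578)] / 10.00 = 17.12 s.
Horizontal: R = v_x · t = 18.25 × 17.12 = 312 m.

312 m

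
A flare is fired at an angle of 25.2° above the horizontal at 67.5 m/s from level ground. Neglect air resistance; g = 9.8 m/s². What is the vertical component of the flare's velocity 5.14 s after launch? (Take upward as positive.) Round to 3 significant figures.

Initial vertical component: v_y0 = 67.5 sin 25.2° = 28.74 m/s.
v_y(t) = v_y0 − g t = 28.74 − 9.8 × 5.14 = -21.6 m/s.

-21.6 m/s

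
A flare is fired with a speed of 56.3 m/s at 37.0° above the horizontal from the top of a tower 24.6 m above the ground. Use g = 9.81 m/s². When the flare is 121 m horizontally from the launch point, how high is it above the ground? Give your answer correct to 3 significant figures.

v_x = 56.3 cos 37.0° = 44.96 m/s, v_y0 = 56.3 sin 37.0° = 33.88 m/s.
Time to reach x = 121 m: t = x / v_x = 121 / 44.96 = 2.691 s.
y = 24.6 + v_y0 t − ½ g t² = 24.6 + 33.88×2.691 − 4.905×2.691² = 80.3 m.

80.3 m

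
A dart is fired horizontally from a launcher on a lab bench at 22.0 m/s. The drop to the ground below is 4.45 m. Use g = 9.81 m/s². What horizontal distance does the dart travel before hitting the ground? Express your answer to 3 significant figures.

Initial vertical velocity is zero, so the fall time comes from h = ½ g t²: t = √(2 × 4.45 / 9.81) = 0.9525 s.
Horizontal motion is uniform at 22.0 m/s, so x = 22.0 × 0.9525 = 21.0 m.

21.0 m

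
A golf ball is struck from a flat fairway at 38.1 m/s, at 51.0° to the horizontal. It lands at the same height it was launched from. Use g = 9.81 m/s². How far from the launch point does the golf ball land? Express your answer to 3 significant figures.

Components: v_x = 38.1 cos 51.0° = 23.98 m/s, v_y = 38.1 sin 51.0° = 29.61 m/s.
Time of flight (same landing height): t = 2 v_y / g = 2 × 29.61 / 9.81 = 6.037 s.
Range: R = v_x · t = 23.98 × 6.037 = 145 m.

145 m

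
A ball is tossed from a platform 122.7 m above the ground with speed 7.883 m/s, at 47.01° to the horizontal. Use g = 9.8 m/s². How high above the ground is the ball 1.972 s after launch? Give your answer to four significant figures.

115.0 m

v_y0 = 7.883 sin 47.01° = 5.7662 m/s.
y(t) = 122.7 + v_y0 t − ½ g t² = 122.7 + 5.7662×1.972 − ½×9.8×1.972² = 115.0 m.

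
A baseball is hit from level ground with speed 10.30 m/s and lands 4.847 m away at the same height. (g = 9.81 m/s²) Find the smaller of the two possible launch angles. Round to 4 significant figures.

Level-ground range: R = v₀² sin(2θ)/g ⇒ sin 2θ = R g / v₀² = 4.847×9.81/10.30² = 0.4482.
2θ = arcsin(0.4482) = 26.628° or 180° − 26.628° = 153.372°.
So θ = 13.31° or θ = 76.69°.

13.31°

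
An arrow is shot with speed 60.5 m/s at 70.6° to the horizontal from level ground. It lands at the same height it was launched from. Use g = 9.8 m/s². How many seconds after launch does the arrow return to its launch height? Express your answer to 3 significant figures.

Vertical component: v_y = 60.5 sin 70.6° = 57.06 m/s.
For a projectile landing at launch height, time of flight is t = 2 v_y / g = 2 × 57.06 / 9.8 = 11.6 s.

11.6 s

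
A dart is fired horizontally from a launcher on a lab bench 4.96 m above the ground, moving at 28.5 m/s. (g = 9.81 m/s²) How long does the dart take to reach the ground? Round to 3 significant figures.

The horizontal speed doesn't affect the fall. With v_y0 = 0, h = ½ g t².
t = √(2 × 4.96 / 9.81) = √1.011 = 1.01 s.

1.01 s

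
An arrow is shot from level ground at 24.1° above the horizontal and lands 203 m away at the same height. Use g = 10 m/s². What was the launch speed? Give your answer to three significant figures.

On level ground, R = v₀² sin(2θ) / g, so v₀ = √(R g / sin 2θ).
sin(2 × 24.1°) = 0.7455.
v₀ = √(203 × 10 / 0.7455) = √2723 = 52.2 m/s.

52.2 m/s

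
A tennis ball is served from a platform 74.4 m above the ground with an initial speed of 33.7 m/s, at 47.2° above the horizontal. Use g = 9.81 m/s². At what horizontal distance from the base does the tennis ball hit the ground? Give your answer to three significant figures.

Components: v_x = 33.7 cos 47.2° = 22.90 m/s, v_y = 33.7 sin 47.2° = 24.73 m/s.
Vertical: 0 = 74.4 + 24.73 t − ½(9.81) t² ⇒ 4.905 t² − 24.73 t − 74.4 = 0.
t = [24.73 + √(611.6 + 1460)] / 9.810 = 7.161 s.
Horizontal: R = v_x · t = 22.90 × 7.161 = 164 m.

164 m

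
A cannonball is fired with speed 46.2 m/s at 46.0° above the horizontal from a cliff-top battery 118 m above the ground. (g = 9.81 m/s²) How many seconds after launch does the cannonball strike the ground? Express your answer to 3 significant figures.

Vertical component: v_y = 46.2 sin 46.0° = 33.23 m/s.
Taking up as positive with launch at y = 118 m, landing at y = 0: 0 = 118 + 33.23 t − ½(9.81) t².
Solving 4.905 t² − 33.23 t − 118 = 0 gives t = [33.23 + √(33.23² + 4·4.905·118)] / 9.810 = 9.35 s.

9.35 s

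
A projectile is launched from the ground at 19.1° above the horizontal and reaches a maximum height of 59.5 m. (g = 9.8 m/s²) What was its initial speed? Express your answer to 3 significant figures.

104 m/s

At maximum height v_y = 0, so (v₀ sin θ)² = 2 g H.
v₀ sin 19.1° = √(2 × 9.8 × 59.5) = 34.15 m/s.
v₀ = 34.15 / sin 19.1° = 34.15 / 0.3272 = 104 m/s.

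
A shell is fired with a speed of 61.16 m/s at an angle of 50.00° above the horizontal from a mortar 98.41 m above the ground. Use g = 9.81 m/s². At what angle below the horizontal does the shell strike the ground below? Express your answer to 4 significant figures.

58.53°

v_x = 61.16 cos 50.00° = 39.313 m/s.
At impact |v_y| = √(v_y0² + 2 g h) = √(46.851² + 2×9.81×98.41) = 64.233 m/s.
Angle below horizontal = arctan(|v_y| / v_x) = arctan(64.233 / 39.313) = 58.53°.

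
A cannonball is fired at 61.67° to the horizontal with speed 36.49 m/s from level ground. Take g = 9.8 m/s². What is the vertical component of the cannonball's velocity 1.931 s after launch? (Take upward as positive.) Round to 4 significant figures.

Initial vertical component: v_y0 = 36.49 sin 61.67° = 32.120 m/s.
v_y(t) = v_y0 − g t = 32.120 − 9.8 × 1.931 = 13.20 m/s.

13.20 m/s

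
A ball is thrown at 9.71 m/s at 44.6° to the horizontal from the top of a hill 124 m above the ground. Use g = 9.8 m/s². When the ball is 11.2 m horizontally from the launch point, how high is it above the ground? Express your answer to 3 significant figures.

v_x = 9.71 cos 44.6° = 6.914 m/s, v_y0 = 9.71 sin 44.6° = 6.818 m/s.
Time to reach x = 11.2 m: t = x / v_x = 11.2 / 6.914 = 1.620 s.
y = 124 + v_y0 t − ½ g t² = 124 + 6.818×1.620 − 4.900×1.620² = 122 m.

122 m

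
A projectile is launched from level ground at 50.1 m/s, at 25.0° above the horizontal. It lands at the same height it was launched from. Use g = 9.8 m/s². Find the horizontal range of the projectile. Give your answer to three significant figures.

For level ground, R = v₀² sin(2θ) / g.
sin(2 × 25.0°) = sin 50.00° = 0.7660.
R = (50.1)² × 0.7660 / 9.8 = 196 m.

196 m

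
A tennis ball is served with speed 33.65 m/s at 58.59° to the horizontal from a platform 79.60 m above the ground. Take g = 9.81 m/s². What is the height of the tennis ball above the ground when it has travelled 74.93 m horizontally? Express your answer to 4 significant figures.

112.8 m

v_x = 33.65 cos 58.59° = 17.537 m/s, v_y0 = 33.65 sin 58.59° = 28.719 m/s.
Time to reach x = 74.93 m: t = x / v_x = 74.93 / 17.537 = 4.2727 s.
y = 79.60 + v_y0 t − ½ g t² = 79.60 + 28.719×4.2727 − 4.905×4.2727² = 112.8 m.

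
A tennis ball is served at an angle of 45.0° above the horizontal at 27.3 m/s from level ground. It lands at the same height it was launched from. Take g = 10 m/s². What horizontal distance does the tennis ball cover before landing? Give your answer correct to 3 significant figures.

74.5 m

Components: v_x = 27.3 cos 45.0° = 19.30 m/s, v_y = 27.3 sin 45.0° = 19.30 m/s.
Time of flight (same landing height): t = 2 v_y / g = 2 × 19.30 / 10 = 3.860 s.
Range: R = v_x · t = 19.30 × 3.860 = 74.5 m.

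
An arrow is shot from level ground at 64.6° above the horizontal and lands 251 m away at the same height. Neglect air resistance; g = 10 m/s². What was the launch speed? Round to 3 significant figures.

On level ground, R = v₀² sin(2θ) / g, so v₀ = √(R g / sin 2θ).
sin(2 × 64.6°) = 0.7749.
v₀ = √(251 × 10 / 0.7749) = √3239 = 56.9 m/s.

56.9 m/s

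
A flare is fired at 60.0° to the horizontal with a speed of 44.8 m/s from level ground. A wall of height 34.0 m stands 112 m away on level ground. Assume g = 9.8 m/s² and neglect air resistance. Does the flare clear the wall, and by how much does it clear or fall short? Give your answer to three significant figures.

v_x = 44.8 cos 60.0° = 22.40 m/s; v_y0 = 44.8 sin 60.0° = 38.80 m/s.
Time to reach the wall: t = 112 / 22.40 = 5.000 s.
Height at that point: y = 38.80×5.000 − 4.900×5.000² = 71.50 m.
That is 71.50 − 34.0 = 37.5 m above the top of the wall, so the flare clears it.

Yes — it clears the wall by 37.5 m.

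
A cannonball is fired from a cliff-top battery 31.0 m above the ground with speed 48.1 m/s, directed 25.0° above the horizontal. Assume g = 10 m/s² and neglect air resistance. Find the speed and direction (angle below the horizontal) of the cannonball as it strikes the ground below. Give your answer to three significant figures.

v_x = 48.1 cos 25.0° = 43.59 m/s (constant).
|v_y| at impact = √((20.33)² + 2×10×31.0) = 32.15 m/s.
Speed = √(43.59² + 32.15²) = 54.2 m/s; angle = arctan(32.15/43.59) = 36.4° below horizontal.

54.2 m/s at 36.4° below the horizontal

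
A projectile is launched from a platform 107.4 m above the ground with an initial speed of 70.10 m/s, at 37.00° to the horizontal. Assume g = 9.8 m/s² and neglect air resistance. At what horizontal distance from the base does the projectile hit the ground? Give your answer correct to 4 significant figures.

Components: v_x = 70.10 cos 37.00° = 55.984 m/s, v_y = 70.10 sin 37.00° = 42.187 m/s.
Vertical: 0 = 107.4 + 42.187 t − ½(9.8) t² ⇒ 4.900 t² − 42.187 t − 107.4 = 0.
t = [42.187 + √(1779.7 + 2105.0)] / 9.800 = 10.665 s.
Horizontal: R = v_x · t = 55.984 × 10.665 = 597.1 m.

597.1 m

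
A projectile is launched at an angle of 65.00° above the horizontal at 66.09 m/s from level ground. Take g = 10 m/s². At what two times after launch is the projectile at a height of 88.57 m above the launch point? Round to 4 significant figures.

1.728 s and 10.25 s

v_y0 = 66.09 sin 65.00° = 59.898 m/s.
Set y = v_y0 t − ½ g t² = 88.57: 5.000 t² − 59.898 t + 88.57 = 0.
t = [59.898 ± √(3587.8 − 1771.4)] / 10 = (59.898 ± 42.619) / 10, giving t = 1.728 s or t = 10.25 s.
So the projectile is at 88.57 m at t = 1.728 s (rising) and t = 10.25 s (falling).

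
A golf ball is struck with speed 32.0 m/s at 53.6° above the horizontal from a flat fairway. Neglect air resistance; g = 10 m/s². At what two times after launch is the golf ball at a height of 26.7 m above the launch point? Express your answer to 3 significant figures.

1.44 s and 3.71 s

v_y0 = 32.0 sin 53.6° = 25.76 m/s.
Set y = v_y0 t − ½ g t² = 26.7: 5.000 t² − 25.76 t + 26.7 = 0.
t = [25.76 ± √(663.6 − 534.0)] / 10 = (25.76 ± 11.38) / 10, giving t = 1.44 s or t = 3.71 s.
So the golf ball is at 26.7 m at t = 1.44 s (rising) and t = 3.71 s (falling).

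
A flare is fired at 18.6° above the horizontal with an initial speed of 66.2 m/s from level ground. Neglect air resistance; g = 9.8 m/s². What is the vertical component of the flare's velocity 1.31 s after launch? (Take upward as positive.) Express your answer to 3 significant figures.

8.28 m/s

Initial vertical component: v_y0 = 66.2 sin 18.6° = 21.12 m/s.
v_y(t) = v_y0 − g t = 21.12 − 9.8 × 1.31 = 8.28 m/s.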